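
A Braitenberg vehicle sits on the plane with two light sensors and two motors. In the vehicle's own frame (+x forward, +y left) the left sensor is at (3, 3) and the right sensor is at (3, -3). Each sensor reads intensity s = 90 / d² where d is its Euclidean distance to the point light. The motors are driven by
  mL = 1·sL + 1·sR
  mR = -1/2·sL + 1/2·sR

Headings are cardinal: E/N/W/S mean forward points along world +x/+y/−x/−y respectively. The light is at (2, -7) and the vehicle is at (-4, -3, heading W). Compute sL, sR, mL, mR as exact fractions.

45/41 9/13 954/533 -108/533

left sensor world pos  = (-7, -6); dL² = 82
right sensor world pos = (-7, 0); dR² = 130
sL = 90/82 = 45/41
sR = 90/130 = 9/13
mL = 1·sL + 1·sR = 954/533
mR = -1/2·sL + 1/2·sR = -108/533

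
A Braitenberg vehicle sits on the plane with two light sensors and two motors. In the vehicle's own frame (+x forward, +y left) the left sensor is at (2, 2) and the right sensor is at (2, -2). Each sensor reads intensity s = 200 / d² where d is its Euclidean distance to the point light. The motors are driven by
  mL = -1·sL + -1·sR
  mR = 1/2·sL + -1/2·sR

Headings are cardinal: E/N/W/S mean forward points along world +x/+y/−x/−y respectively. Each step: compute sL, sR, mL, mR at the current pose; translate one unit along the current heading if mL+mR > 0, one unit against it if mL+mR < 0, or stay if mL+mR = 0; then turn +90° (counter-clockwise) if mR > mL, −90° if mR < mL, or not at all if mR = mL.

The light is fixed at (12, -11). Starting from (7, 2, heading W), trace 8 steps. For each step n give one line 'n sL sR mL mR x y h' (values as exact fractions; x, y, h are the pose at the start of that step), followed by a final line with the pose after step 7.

n=0: pose=(7,2,W); sL=20/17, sR=100/137; mL=-4440/2329, mR=520/2329; mL+mR=-3920/2329 → advance -1; mR−mL=4960/2329 → turn +1·90°
n=1: pose=(8,2,S); sL=8/5, sR=200/157; mL=-2256/785, mR=128/785; mL+mR=-2128/785 → advance -1; mR−mL=2384/785 → turn +1·90°
n=2: pose=(8,3,E); sL=10/13, sR=50/37; mL=-1020/481, mR=-140/481; mL+mR=-1160/481 → advance -1; mR−mL=880/481 → turn +1·90°
n=3: pose=(7,3,N); sL=40/61, sR=40/53; mL=-4560/3233, mR=-160/3233; mL+mR=-4720/3233 → advance -1; mR−mL=4400/3233 → turn +1·90°
n=4: pose=(7,2,W); sL=20/17, sR=100/137; mL=-4440/2329, mR=520/2329; mL+mR=-3920/2329 → advance -1; mR−mL=4960/2329 → turn +1·90°
n=5: pose=(8,2,S); sL=8/5, sR=200/157; mL=-2256/785, mR=128/785; mL+mR=-2128/785 → advance -1; mR−mL=2384/785 → turn +1·90°
n=6: pose=(8,3,E); sL=10/13, sR=50/37; mL=-1020/481, mR=-140/481; mL+mR=-1160/481 → advance -1; mR−mL=880/481 → turn +1·90°
n=7: pose=(7,3,N); sL=40/61, sR=40/53; mL=-4560/3233, mR=-160/3233; mL+mR=-4720/3233 → advance -1; mR−mL=4400/3233 → turn +1·90°

0 20/17 100/137 -4440/2329 520/2329 7 2 W
1 8/5 200/157 -2256/785 128/785 8 2 S
2 10/13 50/37 -1020/481 -140/481 8 3 E
3 40/61 40/53 -4560/3233 -160/3233 7 3 N
4 20/17 100/137 -4440/2329 520/2329 7 2 W
5 8/5 200/157 -2256/785 128/785 8 2 S
6 10/13 50/37 -1020/481 -140/481 8 3 E
7 40/61 40/53 -4560/3233 -160/3233 7 3 N
final 7 2 W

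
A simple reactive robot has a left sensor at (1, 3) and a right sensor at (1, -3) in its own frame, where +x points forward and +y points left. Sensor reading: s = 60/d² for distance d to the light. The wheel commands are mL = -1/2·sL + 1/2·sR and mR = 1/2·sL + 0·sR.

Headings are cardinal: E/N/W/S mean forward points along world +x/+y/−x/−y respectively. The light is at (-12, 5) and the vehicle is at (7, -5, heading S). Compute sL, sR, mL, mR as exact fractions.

left sensor world pos  = (10, -6); dL² = 605
right sensor world pos = (4, -6); dR² = 377
sL = 60/605 = 12/121
sR = 60/377 = 60/377
mL = -1/2·sL + 1/2·sR = 1368/45617
mR = 1/2·sL + 0·sR = 6/121

12/121 60/377 1368/45617 6/121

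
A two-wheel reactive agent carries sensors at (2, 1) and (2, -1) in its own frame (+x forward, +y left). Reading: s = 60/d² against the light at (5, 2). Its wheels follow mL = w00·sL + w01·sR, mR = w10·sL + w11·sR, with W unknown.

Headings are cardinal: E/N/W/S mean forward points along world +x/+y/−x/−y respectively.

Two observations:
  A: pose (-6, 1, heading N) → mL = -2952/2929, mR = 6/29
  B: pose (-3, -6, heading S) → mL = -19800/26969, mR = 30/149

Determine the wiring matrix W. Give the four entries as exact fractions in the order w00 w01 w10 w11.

-1 -1 1/2 0

obs A: pose=(-6,1,N) → sL=12/29, sR=60/101, mL=-2952/2929, mR=6/29
obs B: pose=(-3,-6,S) → sL=60/149, sR=60/181, mL=-19800/26969, mR=30/149
sensor matrix S = [[12/29, 60/101], [60/149, 60/181]]; det S = -8061120/78992201
solve [mL_A; mL_B] = S·[w00; w01] and [mR_A; mR_B] = S·[w10; w11]:
  w00 = -1, w01 = -1, w10 = 1/2, w11 = 0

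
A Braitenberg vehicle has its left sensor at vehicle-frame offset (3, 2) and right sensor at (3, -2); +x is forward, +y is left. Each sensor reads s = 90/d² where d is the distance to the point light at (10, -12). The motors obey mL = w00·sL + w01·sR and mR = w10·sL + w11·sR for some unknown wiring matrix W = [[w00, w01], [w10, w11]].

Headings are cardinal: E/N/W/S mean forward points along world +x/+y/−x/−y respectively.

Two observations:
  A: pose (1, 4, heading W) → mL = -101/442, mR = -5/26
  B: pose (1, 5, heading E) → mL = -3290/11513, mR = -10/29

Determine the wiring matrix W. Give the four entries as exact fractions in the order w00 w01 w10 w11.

-1/2 -1/2 0 -1

obs A: pose=(1,4,W) → sL=9/34, sR=5/26, mL=-101/442, mR=-5/26
obs B: pose=(1,5,E) → sL=90/397, sR=10/29, mL=-3290/11513, mR=-10/29
sensor matrix S = [[9/34, 5/26], [90/397, 10/29]]; det S = 121320/2544373
solve [mL_A; mL_B] = S·[w00; w01] and [mR_A; mR_B] = S·[w10; w11]:
  w00 = -1/2, w01 = -1/2, w10 = 0, w11 = -1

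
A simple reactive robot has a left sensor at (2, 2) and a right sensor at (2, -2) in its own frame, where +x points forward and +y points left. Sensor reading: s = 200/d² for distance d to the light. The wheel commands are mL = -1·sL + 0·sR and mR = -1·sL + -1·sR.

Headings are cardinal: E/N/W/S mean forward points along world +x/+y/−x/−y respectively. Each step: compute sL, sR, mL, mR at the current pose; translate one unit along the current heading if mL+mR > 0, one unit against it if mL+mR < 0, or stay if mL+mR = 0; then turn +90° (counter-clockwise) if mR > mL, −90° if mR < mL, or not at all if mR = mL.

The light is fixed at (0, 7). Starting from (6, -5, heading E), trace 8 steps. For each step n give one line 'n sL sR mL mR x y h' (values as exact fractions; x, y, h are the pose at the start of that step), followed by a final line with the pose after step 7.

0 50/41 10/13 -50/41 -1060/533 6 -5 E
1 40/49 40/41 -40/49 -3600/2009 5 -5 S
2 100/89 20/9 -100/89 -2680/801 5 -4 W
3 200/97 40/29 -200/97 -9680/2813 6 -4 N
4 50/41 10/13 -50/41 -1060/533 6 -5 E
5 40/49 40/41 -40/49 -3600/2009 5 -5 S
6 100/89 20/9 -100/89 -2680/801 5 -4 W
7 200/97 40/29 -200/97 -9680/2813 6 -4 N
final 6 -5 E

n=0: pose=(6,-5,E); sL=50/41, sR=10/13; mL=-50/41, mR=-1060/533; mL+mR=-1710/533 → advance -1; mR−mL=-10/13 → turn -1·90°
n=1: pose=(5,-5,S); sL=40/49, sR=40/41; mL=-40/49, mR=-3600/2009; mL+mR=-5240/2009 → advance -1; mR−mL=-40/41 → turn -1·90°
n=2: pose=(5,-4,W); sL=100/89, sR=20/9; mL=-100/89, mR=-2680/801; mL+mR=-3580/801 → advance -1; mR−mL=-20/9 → turn -1·90°
n=3: pose=(6,-4,N); sL=200/97, sR=40/29; mL=-200/97, mR=-9680/2813; mL+mR=-15480/2813 → advance -1; mR−mL=-40/29 → turn -1·90°
n=4: pose=(6,-5,E); sL=50/41, sR=10/13; mL=-50/41, mR=-1060/533; mL+mR=-1710/533 → advance -1; mR−mL=-10/13 → turn -1·90°
n=5: pose=(5,-5,S); sL=40/49, sR=40/41; mL=-40/49, mR=-3600/2009; mL+mR=-5240/2009 → advance -1; mR−mL=-40/41 → turn -1·90°
n=6: pose=(5,-4,W); sL=100/89, sR=20/9; mL=-100/89, mR=-2680/801; mL+mR=-3580/801 → advance -1; mR−mL=-20/9 → turn -1·90°
n=7: pose=(6,-4,N); sL=200/97, sR=40/29; mL=-200/97, mR=-9680/2813; mL+mR=-15480/2813 → advance -1; mR−mL=-40/29 → turn -1·90°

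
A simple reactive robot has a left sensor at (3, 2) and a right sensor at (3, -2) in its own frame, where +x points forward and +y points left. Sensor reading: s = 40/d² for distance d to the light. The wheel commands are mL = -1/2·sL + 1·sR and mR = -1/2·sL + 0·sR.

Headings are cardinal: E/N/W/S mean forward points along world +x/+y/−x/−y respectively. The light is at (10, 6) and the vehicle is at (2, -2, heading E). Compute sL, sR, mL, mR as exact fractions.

40/61 8/25 -12/1525 -20/61

left sensor world pos  = (5, 0); dL² = 61
right sensor world pos = (5, -4); dR² = 125
sL = 40/61 = 40/61
sR = 40/125 = 8/25
mL = -1/2·sL + 1·sR = -12/1525
mR = -1/2·sL + 0·sR = -20/61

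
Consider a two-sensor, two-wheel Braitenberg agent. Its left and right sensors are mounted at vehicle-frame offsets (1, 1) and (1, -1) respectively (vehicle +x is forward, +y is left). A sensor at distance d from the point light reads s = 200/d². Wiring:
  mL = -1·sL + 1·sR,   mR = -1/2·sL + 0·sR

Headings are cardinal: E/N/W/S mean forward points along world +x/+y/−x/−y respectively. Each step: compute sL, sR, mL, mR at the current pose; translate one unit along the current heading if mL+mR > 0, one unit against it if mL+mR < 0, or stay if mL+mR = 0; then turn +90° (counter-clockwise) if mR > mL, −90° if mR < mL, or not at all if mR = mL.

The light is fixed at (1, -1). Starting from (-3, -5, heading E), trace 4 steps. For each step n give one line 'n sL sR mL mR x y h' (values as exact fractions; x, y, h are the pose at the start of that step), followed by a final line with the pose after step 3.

n=0: pose=(-3,-5,E); sL=100/9, sR=100/17; mL=-800/153, mR=-50/9; mL+mR=-550/51 → advance -1; mR−mL=-50/153 → turn -1·90°
n=1: pose=(-4,-5,S); sL=200/41, sR=200/61; mL=-4000/2501, mR=-100/41; mL+mR=-10100/2501 → advance -1; mR−mL=-2100/2501 → turn -1·90°
n=2: pose=(-4,-4,W); sL=50/13, sR=5; mL=15/13, mR=-25/13; mL+mR=-10/13 → advance -1; mR−mL=-40/13 → turn -1·90°
n=3: pose=(-3,-4,N); sL=200/29, sR=200/13; mL=3200/377, mR=-100/29; mL+mR=1900/377 → advance +1; mR−mL=-4500/377 → turn -1·90°

0 100/9 100/17 -800/153 -50/9 -3 -5 E
1 200/41 200/61 -4000/2501 -100/41 -4 -5 S
2 50/13 5 15/13 -25/13 -4 -4 W
3 200/29 200/13 3200/377 -100/29 -3 -4 N
final -3 -3 E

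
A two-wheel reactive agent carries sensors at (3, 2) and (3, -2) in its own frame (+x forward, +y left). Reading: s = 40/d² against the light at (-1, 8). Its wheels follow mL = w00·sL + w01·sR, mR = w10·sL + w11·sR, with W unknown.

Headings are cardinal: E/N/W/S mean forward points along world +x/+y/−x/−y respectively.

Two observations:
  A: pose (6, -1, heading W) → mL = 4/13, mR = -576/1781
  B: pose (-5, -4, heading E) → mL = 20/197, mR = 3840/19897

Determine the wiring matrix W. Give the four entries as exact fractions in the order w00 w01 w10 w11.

0 1/2 1 -1

obs A: pose=(6,-1,W) → sL=40/137, sR=8/13, mL=4/13, mR=-576/1781
obs B: pose=(-5,-4,E) → sL=40/101, sR=40/197, mL=20/197, mR=3840/19897
sensor matrix S = [[40/137, 8/13], [40/101, 40/197]]; det S = -6535680/35436557
solve [mL_A; mL_B] = S·[w00; w01] and [mR_A; mR_B] = S·[w10; w11]:
  w00 = 0, w01 = 1/2, w10 = 1, w11 = -1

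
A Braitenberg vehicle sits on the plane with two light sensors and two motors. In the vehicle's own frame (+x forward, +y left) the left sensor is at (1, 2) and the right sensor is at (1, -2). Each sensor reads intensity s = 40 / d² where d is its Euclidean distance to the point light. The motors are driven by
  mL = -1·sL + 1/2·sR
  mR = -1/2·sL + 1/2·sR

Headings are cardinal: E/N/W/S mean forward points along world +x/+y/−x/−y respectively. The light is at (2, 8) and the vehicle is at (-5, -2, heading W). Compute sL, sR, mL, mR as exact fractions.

5/26 5/16 -15/416 25/416

left sensor world pos  = (-6, -4); dL² = 208
right sensor world pos = (-6, 0); dR² = 128
sL = 40/208 = 5/26
sR = 40/128 = 5/16
mL = -1·sL + 1/2·sR = -15/416
mR = -1/2·sL + 1/2·sR = 25/416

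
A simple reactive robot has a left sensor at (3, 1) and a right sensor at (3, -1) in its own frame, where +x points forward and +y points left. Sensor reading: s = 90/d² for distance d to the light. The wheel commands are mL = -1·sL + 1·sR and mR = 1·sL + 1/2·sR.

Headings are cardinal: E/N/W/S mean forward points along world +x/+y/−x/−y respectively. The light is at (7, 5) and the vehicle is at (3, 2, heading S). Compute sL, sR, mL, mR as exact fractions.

2 90/61 -32/61 167/61

left sensor world pos  = (4, -1); dL² = 45
right sensor world pos = (2, -1); dR² = 61
sL = 90/45 = 2
sR = 90/61 = 90/61
mL = -1·sL + 1·sR = -32/61
mR = 1·sL + 1/2·sR = 167/61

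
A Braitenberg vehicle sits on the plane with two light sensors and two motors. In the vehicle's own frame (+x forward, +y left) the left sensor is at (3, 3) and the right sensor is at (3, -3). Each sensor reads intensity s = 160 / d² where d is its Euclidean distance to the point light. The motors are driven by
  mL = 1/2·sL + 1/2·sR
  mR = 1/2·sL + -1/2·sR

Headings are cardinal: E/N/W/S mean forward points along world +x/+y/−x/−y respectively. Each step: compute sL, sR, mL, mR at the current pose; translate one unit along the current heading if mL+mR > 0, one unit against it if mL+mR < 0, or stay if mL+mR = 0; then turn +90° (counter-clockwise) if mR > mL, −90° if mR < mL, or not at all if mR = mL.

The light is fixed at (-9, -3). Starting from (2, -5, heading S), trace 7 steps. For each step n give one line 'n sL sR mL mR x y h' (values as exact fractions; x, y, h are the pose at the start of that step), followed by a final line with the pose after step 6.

0 160/221 160/89 24800/19669 -10560/19669 2 -5 S
1 8/5 5/2 41/20 -9/20 2 -6 W
2 160/49 160/169 17440/8281 9600/8281 1 -6 N
3 16/17 80/97 1456/1649 96/1649 1 -5 E
4 160/221 160/89 24800/19669 -10560/19669 2 -5 S
5 8/5 5/2 41/20 -9/20 2 -6 W
6 160/49 160/169 17440/8281 9600/8281 1 -6 N
final 1 -5 E

n=0: pose=(2,-5,S); sL=160/221, sR=160/89; mL=24800/19669, mR=-10560/19669; mL+mR=160/221 → advance +1; mR−mL=-160/89 → turn -1·90°
n=1: pose=(2,-6,W); sL=8/5, sR=5/2; mL=41/20, mR=-9/20; mL+mR=8/5 → advance +1; mR−mL=-5/2 → turn -1·90°
n=2: pose=(1,-6,N); sL=160/49, sR=160/169; mL=17440/8281, mR=9600/8281; mL+mR=160/49 → advance +1; mR−mL=-160/169 → turn -1·90°
n=3: pose=(1,-5,E); sL=16/17, sR=80/97; mL=1456/1649, mR=96/1649; mL+mR=16/17 → advance +1; mR−mL=-80/97 → turn -1·90°
n=4: pose=(2,-5,S); sL=160/221, sR=160/89; mL=24800/19669, mR=-10560/19669; mL+mR=160/221 → advance +1; mR−mL=-160/89 → turn -1·90°
n=5: pose=(2,-6,W); sL=8/5, sR=5/2; mL=41/20, mR=-9/20; mL+mR=8/5 → advance +1; mR−mL=-5/2 → turn -1·90°
n=6: pose=(1,-6,N); sL=160/49, sR=160/169; mL=17440/8281, mR=9600/8281; mL+mR=160/49 → advance +1; mR−mL=-160/169 → turn -1·90°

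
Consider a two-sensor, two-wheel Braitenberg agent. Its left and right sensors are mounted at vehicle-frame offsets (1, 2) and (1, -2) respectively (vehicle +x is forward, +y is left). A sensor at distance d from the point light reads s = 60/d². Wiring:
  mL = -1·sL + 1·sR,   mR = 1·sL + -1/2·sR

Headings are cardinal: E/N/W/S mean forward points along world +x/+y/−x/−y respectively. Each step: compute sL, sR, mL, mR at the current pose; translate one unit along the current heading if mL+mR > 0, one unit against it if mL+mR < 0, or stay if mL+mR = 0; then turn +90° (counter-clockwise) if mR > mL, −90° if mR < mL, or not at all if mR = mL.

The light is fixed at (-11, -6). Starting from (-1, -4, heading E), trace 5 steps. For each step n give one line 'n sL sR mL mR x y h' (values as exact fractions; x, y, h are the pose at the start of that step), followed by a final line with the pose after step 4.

0 60/137 60/121 960/16577 3150/16577 -1 -4 E
1 2/3 30/89 -88/267 133/267 0 -4 N
2 60/101 12/25 -288/2525 894/2525 0 -3 W
3 15/37 15/17 300/629 -45/1258 -1 -3 S
4 20/27 60/97 -320/2619 1130/2619 -1 -4 W
final -2 -4 S

n=0: pose=(-1,-4,E); sL=60/137, sR=60/121; mL=960/16577, mR=3150/16577; mL+mR=30/121 → advance +1; mR−mL=2190/16577 → turn +1·90°
n=1: pose=(0,-4,N); sL=2/3, sR=30/89; mL=-88/267, mR=133/267; mL+mR=15/89 → advance +1; mR−mL=221/267 → turn +1·90°
n=2: pose=(0,-3,W); sL=60/101, sR=12/25; mL=-288/2525, mR=894/2525; mL+mR=6/25 → advance +1; mR−mL=1182/2525 → turn +1·90°
n=3: pose=(-1,-3,S); sL=15/37, sR=15/17; mL=300/629, mR=-45/1258; mL+mR=15/34 → advance +1; mR−mL=-645/1258 → turn -1·90°
n=4: pose=(-1,-4,W); sL=20/27, sR=60/97; mL=-320/2619, mR=1130/2619; mL+mR=30/97 → advance +1; mR−mL=1450/2619 → turn +1·90°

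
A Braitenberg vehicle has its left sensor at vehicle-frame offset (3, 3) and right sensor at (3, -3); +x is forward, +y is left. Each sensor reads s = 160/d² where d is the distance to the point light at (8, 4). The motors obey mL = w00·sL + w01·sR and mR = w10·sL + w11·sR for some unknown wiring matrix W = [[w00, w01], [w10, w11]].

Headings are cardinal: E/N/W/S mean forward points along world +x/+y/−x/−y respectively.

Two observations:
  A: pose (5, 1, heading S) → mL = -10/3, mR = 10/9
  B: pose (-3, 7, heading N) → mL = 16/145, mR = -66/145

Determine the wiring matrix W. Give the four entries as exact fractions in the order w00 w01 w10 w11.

obs A: pose=(5,1,S) → sL=40/9, sR=20/9, mL=-10/3, mR=10/9
obs B: pose=(-3,7,N) → sL=20/29, sR=8/5, mL=16/145, mR=-66/145
sensor matrix S = [[40/9, 20/9], [20/29, 8/5]]; det S = 1456/261
solve [mL_A; mL_B] = S·[w00; w01] and [mR_A; mR_B] = S·[w10; w11]:
  w00 = -1, w01 = 1/2, w10 = 1/2, w11 = -1/2

-1 1/2 1/2 -1/2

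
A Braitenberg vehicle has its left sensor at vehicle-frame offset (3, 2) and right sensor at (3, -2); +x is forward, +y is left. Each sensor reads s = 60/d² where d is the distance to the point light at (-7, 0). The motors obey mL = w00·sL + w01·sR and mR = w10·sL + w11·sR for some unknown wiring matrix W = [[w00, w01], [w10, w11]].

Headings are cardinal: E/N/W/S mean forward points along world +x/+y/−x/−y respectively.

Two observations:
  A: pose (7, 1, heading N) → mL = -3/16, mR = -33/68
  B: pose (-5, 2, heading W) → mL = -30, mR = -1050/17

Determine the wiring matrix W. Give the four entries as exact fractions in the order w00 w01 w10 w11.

-1/2 0 -1 -1/2

obs A: pose=(7,1,N) → sL=3/8, sR=15/68, mL=-3/16, mR=-33/68
obs B: pose=(-5,2,W) → sL=60, sR=60/17, mL=-30, mR=-1050/17
sensor matrix S = [[3/8, 15/68], [60, 60/17]]; det S = -405/34
solve [mL_A; mL_B] = S·[w00; w01] and [mR_A; mR_B] = S·[w10; w11]:
  w00 = -1/2, w01 = 0, w10 = -1, w11 = -1/2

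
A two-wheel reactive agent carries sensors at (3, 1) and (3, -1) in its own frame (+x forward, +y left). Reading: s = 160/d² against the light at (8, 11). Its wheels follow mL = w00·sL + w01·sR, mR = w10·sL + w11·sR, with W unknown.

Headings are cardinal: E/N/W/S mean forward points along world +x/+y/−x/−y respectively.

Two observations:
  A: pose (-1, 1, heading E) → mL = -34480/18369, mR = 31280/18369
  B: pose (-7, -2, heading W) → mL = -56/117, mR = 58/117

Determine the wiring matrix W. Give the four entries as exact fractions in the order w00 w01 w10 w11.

obs A: pose=(-1,1,E) → sL=160/117, sR=160/157, mL=-34480/18369, mR=31280/18369
obs B: pose=(-7,-2,W) → sL=4/13, sR=40/117, mL=-56/117, mR=58/117
sensor matrix S = [[160/117, 160/157], [4/13, 40/117]]; det S = 330880/2149173
solve [mL_A; mL_B] = S·[w00; w01] and [mR_A; mR_B] = S·[w10; w11]:
  w00 = -1, w01 = -1/2, w10 = 1/2, w11 = 1

-1 -1/2 1/2 1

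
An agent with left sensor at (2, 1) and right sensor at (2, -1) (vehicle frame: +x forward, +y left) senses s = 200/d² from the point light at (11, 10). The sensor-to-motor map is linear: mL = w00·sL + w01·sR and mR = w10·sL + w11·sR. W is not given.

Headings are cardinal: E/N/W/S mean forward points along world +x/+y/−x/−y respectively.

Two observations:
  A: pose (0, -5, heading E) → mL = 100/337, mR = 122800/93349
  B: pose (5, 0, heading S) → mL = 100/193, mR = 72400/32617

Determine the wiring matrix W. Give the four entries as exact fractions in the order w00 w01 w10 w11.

obs A: pose=(0,-5,E) → sL=200/277, sR=200/337, mL=100/337, mR=122800/93349
obs B: pose=(5,0,S) → sL=200/169, sR=200/193, mL=100/193, mR=72400/32617
sensor matrix S = [[200/277, 200/337], [200/169, 200/193]]; det S = 139680000/3044764333
solve [mL_A; mL_B] = S·[w00; w01] and [mR_A; mR_B] = S·[w10; w11]:
  w00 = 0, w01 = 1/2, w10 = 1, w11 = 1

0 1/2 1 1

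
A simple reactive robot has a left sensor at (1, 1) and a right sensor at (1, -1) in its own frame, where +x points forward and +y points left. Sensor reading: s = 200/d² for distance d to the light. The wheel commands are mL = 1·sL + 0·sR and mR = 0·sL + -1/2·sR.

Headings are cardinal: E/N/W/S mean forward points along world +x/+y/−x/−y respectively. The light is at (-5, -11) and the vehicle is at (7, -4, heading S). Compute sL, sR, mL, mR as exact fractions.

40/41 200/157 40/41 -100/157

left sensor world pos  = (8, -5); dL² = 205
right sensor world pos = (6, -5); dR² = 157
sL = 200/205 = 40/41
sR = 200/157 = 200/157
mL = 1·sL + 0·sR = 40/41
mR = 0·sL + -1/2·sR = -100/157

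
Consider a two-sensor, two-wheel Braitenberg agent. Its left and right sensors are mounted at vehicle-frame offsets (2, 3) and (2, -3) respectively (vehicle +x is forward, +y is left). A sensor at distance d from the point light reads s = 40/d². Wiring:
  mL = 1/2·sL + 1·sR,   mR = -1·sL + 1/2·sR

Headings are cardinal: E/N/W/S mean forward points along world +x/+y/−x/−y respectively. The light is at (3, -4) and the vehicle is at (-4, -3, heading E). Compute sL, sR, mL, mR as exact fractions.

40/41 40/29 2220/1189 -340/1189

left sensor world pos  = (-2, 0); dL² = 41
right sensor world pos = (-2, -6); dR² = 29
sL = 40/41 = 40/41
sR = 40/29 = 40/29
mL = 1/2·sL + 1·sR = 2220/1189
mR = -1·sL + 1/2·sR = -340/1189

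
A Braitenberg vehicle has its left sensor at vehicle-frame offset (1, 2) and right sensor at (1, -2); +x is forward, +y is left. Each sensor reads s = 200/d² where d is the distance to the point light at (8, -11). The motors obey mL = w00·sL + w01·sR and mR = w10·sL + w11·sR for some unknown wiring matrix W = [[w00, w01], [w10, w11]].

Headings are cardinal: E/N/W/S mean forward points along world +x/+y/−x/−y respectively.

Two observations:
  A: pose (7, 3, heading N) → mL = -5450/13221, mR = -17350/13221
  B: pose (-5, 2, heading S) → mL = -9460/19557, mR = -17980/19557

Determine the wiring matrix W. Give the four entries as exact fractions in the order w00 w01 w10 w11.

obs A: pose=(7,3,N) → sL=100/117, sR=100/113, mL=-5450/13221, mR=-17350/13221
obs B: pose=(-5,2,S) → sL=40/53, sR=200/369, mL=-9460/19557, mR=-17980/19557
sensor matrix S = [[100/117, 100/113], [40/53, 200/369]]; det S = -52912000/258563097
solve [mL_A; mL_B] = S·[w00; w01] and [mR_A; mR_B] = S·[w10; w11]:
  w00 = -1, w01 = 1/2, w10 = -1/2, w11 = -1

-1 1/2 -1/2 -1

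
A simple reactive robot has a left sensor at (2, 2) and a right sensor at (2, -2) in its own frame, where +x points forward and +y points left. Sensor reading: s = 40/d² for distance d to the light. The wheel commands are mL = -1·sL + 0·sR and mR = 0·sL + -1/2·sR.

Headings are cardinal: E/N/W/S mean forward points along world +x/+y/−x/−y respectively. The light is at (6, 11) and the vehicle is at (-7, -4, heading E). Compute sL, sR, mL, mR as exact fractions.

left sensor world pos  = (-5, -2); dL² = 290
right sensor world pos = (-5, -6); dR² = 410
sL = 40/290 = 4/29
sR = 40/410 = 4/41
mL = -1·sL + 0·sR = -4/29
mR = 0·sL + -1/2·sR = -2/41

4/29 4/41 -4/29 -2/41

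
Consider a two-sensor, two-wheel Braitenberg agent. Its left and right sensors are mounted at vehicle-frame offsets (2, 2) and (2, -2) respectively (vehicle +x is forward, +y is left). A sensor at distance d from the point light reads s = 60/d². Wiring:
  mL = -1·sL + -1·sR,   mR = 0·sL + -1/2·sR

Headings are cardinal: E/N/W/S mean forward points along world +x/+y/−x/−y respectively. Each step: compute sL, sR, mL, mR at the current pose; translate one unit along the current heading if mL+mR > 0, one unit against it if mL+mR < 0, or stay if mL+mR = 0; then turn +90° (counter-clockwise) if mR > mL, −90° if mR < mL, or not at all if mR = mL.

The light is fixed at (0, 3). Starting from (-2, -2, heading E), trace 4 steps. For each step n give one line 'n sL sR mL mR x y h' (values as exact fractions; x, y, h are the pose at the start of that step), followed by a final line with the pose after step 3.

n=0: pose=(-2,-2,E); sL=20/3, sR=60/49; mL=-1160/147, mR=-30/49; mL+mR=-1250/147 → advance -1; mR−mL=1070/147 → turn +1·90°
n=1: pose=(-3,-2,N); sL=30/17, sR=6; mL=-132/17, mR=-3; mL+mR=-183/17 → advance -1; mR−mL=81/17 → turn +1·90°
n=2: pose=(-3,-3,W); sL=60/89, sR=60/41; mL=-7800/3649, mR=-30/41; mL+mR=-10470/3649 → advance -1; mR−mL=5130/3649 → turn +1·90°
n=3: pose=(-2,-3,S); sL=15/16, sR=3/4; mL=-27/16, mR=-3/8; mL+mR=-33/16 → advance -1; mR−mL=21/16 → turn +1·90°

0 20/3 60/49 -1160/147 -30/49 -2 -2 E
1 30/17 6 -132/17 -3 -3 -2 N
2 60/89 60/41 -7800/3649 -30/41 -3 -3 W
3 15/16 3/4 -27/16 -3/8 -2 -3 S
final -2 -2 E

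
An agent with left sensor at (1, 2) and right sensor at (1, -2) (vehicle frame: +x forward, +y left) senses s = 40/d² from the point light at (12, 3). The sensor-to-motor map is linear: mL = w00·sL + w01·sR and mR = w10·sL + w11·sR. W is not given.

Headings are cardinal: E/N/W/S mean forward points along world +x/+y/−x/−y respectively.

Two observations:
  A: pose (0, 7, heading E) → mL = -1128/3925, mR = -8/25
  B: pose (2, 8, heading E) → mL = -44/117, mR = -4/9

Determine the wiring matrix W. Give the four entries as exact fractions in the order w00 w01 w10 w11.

obs A: pose=(0,7,E) → sL=40/157, sR=8/25, mL=-1128/3925, mR=-8/25
obs B: pose=(2,8,E) → sL=4/13, sR=4/9, mL=-44/117, mR=-4/9
sensor matrix S = [[40/157, 8/25], [4/13, 4/9]]; det S = 6784/459225
solve [mL_A; mL_B] = S·[w00; w01] and [mR_A; mR_B] = S·[w10; w11]:
  w00 = -1/2, w01 = -1/2, w10 = 0, w11 = -1

-1/2 -1/2 0 -1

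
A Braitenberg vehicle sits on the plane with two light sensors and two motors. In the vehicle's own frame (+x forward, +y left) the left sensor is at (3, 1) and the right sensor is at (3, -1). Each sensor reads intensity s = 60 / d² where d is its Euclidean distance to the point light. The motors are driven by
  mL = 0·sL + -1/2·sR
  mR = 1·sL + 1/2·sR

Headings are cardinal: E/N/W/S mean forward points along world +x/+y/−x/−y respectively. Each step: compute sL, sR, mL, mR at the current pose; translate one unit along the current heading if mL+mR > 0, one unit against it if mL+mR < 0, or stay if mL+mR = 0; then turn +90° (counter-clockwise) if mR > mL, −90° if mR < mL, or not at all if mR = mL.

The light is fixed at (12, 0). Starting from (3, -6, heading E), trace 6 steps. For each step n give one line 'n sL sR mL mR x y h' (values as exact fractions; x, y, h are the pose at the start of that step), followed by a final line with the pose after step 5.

n=0: pose=(3,-6,E); sL=60/61, sR=12/17; mL=-6/17, mR=1386/1037; mL+mR=60/61 → advance +1; mR−mL=1752/1037 → turn +1·90°
n=1: pose=(4,-6,N); sL=2/3, sR=30/29; mL=-15/29, mR=103/87; mL+mR=2/3 → advance +1; mR−mL=148/87 → turn +1·90°
n=2: pose=(4,-5,W); sL=60/157, sR=60/137; mL=-30/137, mR=12930/21509; mL+mR=60/157 → advance +1; mR−mL=17640/21509 → turn +1·90°
n=3: pose=(3,-5,S); sL=15/32, sR=15/41; mL=-15/82, mR=855/1312; mL+mR=15/32 → advance +1; mR−mL=1095/1312 → turn +1·90°
n=4: pose=(3,-6,E); sL=60/61, sR=12/17; mL=-6/17, mR=1386/1037; mL+mR=60/61 → advance +1; mR−mL=1752/1037 → turn +1·90°
n=5: pose=(4,-6,N); sL=2/3, sR=30/29; mL=-15/29, mR=103/87; mL+mR=2/3 → advance +1; mR−mL=148/87 → turn +1·90°

0 60/61 12/17 -6/17 1386/1037 3 -6 E
1 2/3 30/29 -15/29 103/87 4 -6 N
2 60/157 60/137 -30/137 12930/21509 4 -5 W
3 15/32 15/41 -15/82 855/1312 3 -5 S
4 60/61 12/17 -6/17 1386/1037 3 -6 E
5 2/3 30/29 -15/29 103/87 4 -6 N
final 4 -5 W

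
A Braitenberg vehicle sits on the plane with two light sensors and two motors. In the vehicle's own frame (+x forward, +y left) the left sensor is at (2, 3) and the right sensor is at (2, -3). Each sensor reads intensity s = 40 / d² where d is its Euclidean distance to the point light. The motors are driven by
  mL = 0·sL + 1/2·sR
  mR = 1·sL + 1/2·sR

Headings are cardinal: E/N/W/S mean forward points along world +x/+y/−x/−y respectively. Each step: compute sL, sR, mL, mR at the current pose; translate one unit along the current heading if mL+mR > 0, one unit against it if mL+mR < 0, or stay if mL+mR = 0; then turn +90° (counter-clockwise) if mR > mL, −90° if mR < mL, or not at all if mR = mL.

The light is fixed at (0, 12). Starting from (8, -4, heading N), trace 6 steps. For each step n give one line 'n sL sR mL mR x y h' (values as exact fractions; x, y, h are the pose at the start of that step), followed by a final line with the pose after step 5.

n=0: pose=(8,-4,N); sL=40/221, sR=40/317; mL=20/317, mR=17100/70057; mL+mR=21520/70057 → advance +1; mR−mL=40/221 → turn +1·90°
n=1: pose=(8,-3,W); sL=1/9, sR=2/9; mL=1/9, mR=2/9; mL+mR=1/3 → advance +1; mR−mL=1/9 → turn +1·90°
n=2: pose=(7,-3,S); sL=40/389, sR=8/61; mL=4/61, mR=3996/23729; mL+mR=5552/23729 → advance +1; mR−mL=40/389 → turn +1·90°
n=3: pose=(7,-4,E); sL=4/25, sR=20/221; mL=10/221, mR=1134/5525; mL+mR=1384/5525 → advance +1; mR−mL=4/25 → turn +1·90°
n=4: pose=(8,-4,N); sL=40/221, sR=40/317; mL=20/317, mR=17100/70057; mL+mR=21520/70057 → advance +1; mR−mL=40/221 → turn +1·90°
n=5: pose=(8,-3,W); sL=1/9, sR=2/9; mL=1/9, mR=2/9; mL+mR=1/3 → advance +1; mR−mL=1/9 → turn +1·90°

0 40/221 40/317 20/317 17100/70057 8 -4 N
1 1/9 2/9 1/9 2/9 8 -3 W
2 40/389 8/61 4/61 3996/23729 7 -3 S
3 4/25 20/221 10/221 1134/5525 7 -4 E
4 40/221 40/317 20/317 17100/70057 8 -4 N
5 1/9 2/9 1/9 2/9 8 -3 W
final 7 -3 S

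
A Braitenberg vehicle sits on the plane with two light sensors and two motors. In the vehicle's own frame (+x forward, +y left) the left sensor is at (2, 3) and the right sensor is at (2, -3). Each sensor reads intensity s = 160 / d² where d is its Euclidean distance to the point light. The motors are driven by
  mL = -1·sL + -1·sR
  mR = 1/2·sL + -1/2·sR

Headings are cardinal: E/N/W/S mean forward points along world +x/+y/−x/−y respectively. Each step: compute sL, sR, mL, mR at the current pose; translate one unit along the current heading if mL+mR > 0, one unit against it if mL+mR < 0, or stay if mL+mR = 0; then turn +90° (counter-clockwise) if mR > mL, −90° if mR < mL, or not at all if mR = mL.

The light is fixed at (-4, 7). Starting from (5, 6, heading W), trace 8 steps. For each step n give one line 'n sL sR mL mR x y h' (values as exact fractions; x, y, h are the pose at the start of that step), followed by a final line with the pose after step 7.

0 32/13 160/53 -3776/689 -192/689 5 6 W
1 80/89 80/29 -9440/2581 -2400/2581 6 6 S
2 160/153 160/153 -320/153 0 6 7 E
3 4 40/37 -188/37 54/37 5 7 N
4 32/13 160/53 -3776/689 -192/689 5 6 W
5 80/89 80/29 -9440/2581 -2400/2581 6 6 S
6 160/153 160/153 -320/153 0 6 7 E
7 4 40/37 -188/37 54/37 5 7 N
final 5 6 W

n=0: pose=(5,6,W); sL=32/13, sR=160/53; mL=-3776/689, mR=-192/689; mL+mR=-3968/689 → advance -1; mR−mL=3584/689 → turn +1·90°
n=1: pose=(6,6,S); sL=80/89, sR=80/29; mL=-9440/2581, mR=-2400/2581; mL+mR=-11840/2581 → advance -1; mR−mL=7040/2581 → turn +1·90°
n=2: pose=(6,7,E); sL=160/153, sR=160/153; mL=-320/153, mR=0; mL+mR=-320/153 → advance -1; mR−mL=320/153 → turn +1·90°
n=3: pose=(5,7,N); sL=4, sR=40/37; mL=-188/37, mR=54/37; mL+mR=-134/37 → advance -1; mR−mL=242/37 → turn +1·90°
n=4: pose=(5,6,W); sL=32/13, sR=160/53; mL=-3776/689, mR=-192/689; mL+mR=-3968/689 → advance -1; mR−mL=3584/689 → turn +1·90°
n=5: pose=(6,6,S); sL=80/89, sR=80/29; mL=-9440/2581, mR=-2400/2581; mL+mR=-11840/2581 → advance -1; mR−mL=7040/2581 → turn +1·90°
n=6: pose=(6,7,E); sL=160/153, sR=160/153; mL=-320/153, mR=0; mL+mR=-320/153 → advance -1; mR−mL=320/153 → turn +1·90°
n=7: pose=(5,7,N); sL=4, sR=40/37; mL=-188/37, mR=54/37; mL+mR=-134/37 → advance -1; mR−mL=242/37 → turn +1·90°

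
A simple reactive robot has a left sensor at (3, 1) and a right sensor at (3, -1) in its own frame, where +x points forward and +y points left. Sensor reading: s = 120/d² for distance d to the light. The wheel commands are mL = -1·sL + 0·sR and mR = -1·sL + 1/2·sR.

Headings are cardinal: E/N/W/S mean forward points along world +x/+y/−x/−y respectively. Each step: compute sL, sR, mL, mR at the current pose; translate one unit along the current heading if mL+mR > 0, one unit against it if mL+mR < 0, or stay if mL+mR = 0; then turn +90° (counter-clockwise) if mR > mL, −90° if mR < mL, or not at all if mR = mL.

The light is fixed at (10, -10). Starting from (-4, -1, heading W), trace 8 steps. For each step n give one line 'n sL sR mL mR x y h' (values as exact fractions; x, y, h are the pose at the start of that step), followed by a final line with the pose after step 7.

n=0: pose=(-4,-1,W); sL=120/353, sR=120/389; mL=-120/353, mR=-25500/137317; mL+mR=-72180/137317 → advance -1; mR−mL=60/389 → turn +1·90°
n=1: pose=(-3,-1,S); sL=2/3, sR=15/29; mL=-2/3, mR=-71/174; mL+mR=-187/174 → advance -1; mR−mL=15/58 → turn +1·90°
n=2: pose=(-3,0,E); sL=120/221, sR=120/181; mL=-120/221, mR=-8460/40001; mL+mR=-30180/40001 → advance -1; mR−mL=60/181 → turn +1·90°
n=3: pose=(-4,0,N); sL=60/197, sR=60/169; mL=-60/197, mR=-4230/33293; mL+mR=-14370/33293 → advance -1; mR−mL=30/169 → turn +1·90°
n=4: pose=(-4,-1,W); sL=120/353, sR=120/389; mL=-120/353, mR=-25500/137317; mL+mR=-72180/137317 → advance -1; mR−mL=60/389 → turn +1·90°
n=5: pose=(-3,-1,S); sL=2/3, sR=15/29; mL=-2/3, mR=-71/174; mL+mR=-187/174 → advance -1; mR−mL=15/58 → turn +1·90°
n=6: pose=(-3,0,E); sL=120/221, sR=120/181; mL=-120/221, mR=-8460/40001; mL+mR=-30180/40001 → advance -1; mR−mL=60/181 → turn +1·90°
n=7: pose=(-4,0,N); sL=60/197, sR=60/169; mL=-60/197, mR=-4230/33293; mL+mR=-14370/33293 → advance -1; mR−mL=30/169 → turn +1·90°

0 120/353 120/389 -120/353 -25500/137317 -4 -1 W
1 2/3 15/29 -2/3 -71/174 -3 -1 S
2 120/221 120/181 -120/221 -8460/40001 -3 0 E
3 60/197 60/169 -60/197 -4230/33293 -4 0 N
4 120/353 120/389 -120/353 -25500/137317 -4 -1 W
5 2/3 15/29 -2/3 -71/174 -3 -1 S
6 120/221 120/181 -120/221 -8460/40001 -3 0 E
7 60/197 60/169 -60/197 -4230/33293 -4 0 N
final -4 -1 W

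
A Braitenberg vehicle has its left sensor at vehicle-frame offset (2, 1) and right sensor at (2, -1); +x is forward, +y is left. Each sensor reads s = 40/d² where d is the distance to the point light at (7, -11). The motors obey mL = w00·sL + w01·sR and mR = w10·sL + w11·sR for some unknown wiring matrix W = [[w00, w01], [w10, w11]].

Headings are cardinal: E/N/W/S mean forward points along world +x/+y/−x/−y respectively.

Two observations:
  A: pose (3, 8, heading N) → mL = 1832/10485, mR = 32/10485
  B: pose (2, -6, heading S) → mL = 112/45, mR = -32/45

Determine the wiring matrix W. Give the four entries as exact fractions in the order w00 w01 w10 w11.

1 1 -1 1

obs A: pose=(3,8,N) → sL=20/233, sR=4/45, mL=1832/10485, mR=32/10485
obs B: pose=(2,-6,S) → sL=8/5, sR=8/9, mL=112/45, mR=-32/45
sensor matrix S = [[20/233, 4/45], [8/5, 8/9]]; det S = -384/5825
solve [mL_A; mL_B] = S·[w00; w01] and [mR_A; mR_B] = S·[w10; w11]:
  w00 = 1, w01 = 1, w10 = -1, w11 = 1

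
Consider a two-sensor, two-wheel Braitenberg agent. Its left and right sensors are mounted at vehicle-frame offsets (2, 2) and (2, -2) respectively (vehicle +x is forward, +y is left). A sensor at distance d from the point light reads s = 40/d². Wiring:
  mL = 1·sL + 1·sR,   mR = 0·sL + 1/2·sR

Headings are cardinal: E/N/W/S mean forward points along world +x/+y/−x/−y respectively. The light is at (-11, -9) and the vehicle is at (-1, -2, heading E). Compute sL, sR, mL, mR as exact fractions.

left sensor world pos  = (1, 0); dL² = 225
right sensor world pos = (1, -4); dR² = 169
sL = 40/225 = 8/45
sR = 40/169 = 40/169
mL = 1·sL + 1·sR = 3152/7605
mR = 0·sL + 1/2·sR = 20/169

8/45 40/169 3152/7605 20/169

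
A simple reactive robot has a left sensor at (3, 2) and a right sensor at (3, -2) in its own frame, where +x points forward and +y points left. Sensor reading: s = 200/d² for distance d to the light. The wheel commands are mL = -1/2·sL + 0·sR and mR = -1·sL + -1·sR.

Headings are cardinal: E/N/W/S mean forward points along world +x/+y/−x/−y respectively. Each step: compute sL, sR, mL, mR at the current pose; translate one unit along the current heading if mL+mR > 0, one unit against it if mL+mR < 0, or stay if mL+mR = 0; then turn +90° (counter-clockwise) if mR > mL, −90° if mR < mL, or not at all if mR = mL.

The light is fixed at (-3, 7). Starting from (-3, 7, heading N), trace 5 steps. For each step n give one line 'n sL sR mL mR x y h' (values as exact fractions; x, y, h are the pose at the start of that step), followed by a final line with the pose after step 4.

n=0: pose=(-3,7,N); sL=200/13, sR=200/13; mL=-100/13, mR=-400/13; mL+mR=-500/13 → advance -1; mR−mL=-300/13 → turn -1·90°
n=1: pose=(-3,6,E); sL=20, sR=100/9; mL=-10, mR=-280/9; mL+mR=-370/9 → advance -1; mR−mL=-190/9 → turn -1·90°
n=2: pose=(-4,6,S); sL=200/17, sR=8; mL=-100/17, mR=-336/17; mL+mR=-436/17 → advance -1; mR−mL=-236/17 → turn -1·90°
n=3: pose=(-4,7,W); sL=10, sR=10; mL=-5, mR=-20; mL+mR=-25 → advance -1; mR−mL=-15 → turn -1·90°
n=4: pose=(-3,7,N); sL=200/13, sR=200/13; mL=-100/13, mR=-400/13; mL+mR=-500/13 → advance -1; mR−mL=-300/13 → turn -1·90°

0 200/13 200/13 -100/13 -400/13 -3 7 N
1 20 100/9 -10 -280/9 -3 6 E
2 200/17 8 -100/17 -336/17 -4 6 S
3 10 10 -5 -20 -4 7 W
4 200/13 200/13 -100/13 -400/13 -3 7 N
final -3 6 E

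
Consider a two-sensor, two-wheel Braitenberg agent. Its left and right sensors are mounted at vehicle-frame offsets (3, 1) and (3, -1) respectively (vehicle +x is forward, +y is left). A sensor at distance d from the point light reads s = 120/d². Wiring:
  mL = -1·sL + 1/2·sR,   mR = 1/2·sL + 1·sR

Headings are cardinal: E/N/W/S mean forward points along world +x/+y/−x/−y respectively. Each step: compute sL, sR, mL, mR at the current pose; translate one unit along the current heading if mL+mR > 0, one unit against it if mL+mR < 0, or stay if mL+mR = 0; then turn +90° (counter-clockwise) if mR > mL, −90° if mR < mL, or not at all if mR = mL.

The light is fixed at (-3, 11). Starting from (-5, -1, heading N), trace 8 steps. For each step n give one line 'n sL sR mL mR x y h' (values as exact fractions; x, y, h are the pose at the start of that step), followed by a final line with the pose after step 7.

n=0: pose=(-5,-1,N); sL=4/3, sR=60/41; mL=-74/123, mR=262/123; mL+mR=188/123 → advance +1; mR−mL=112/41 → turn +1·90°
n=1: pose=(-5,0,W); sL=120/169, sR=24/25; mL=-972/4225, mR=5556/4225; mL+mR=4584/4225 → advance +1; mR−mL=6528/4225 → turn +1·90°
n=2: pose=(-6,0,S); sL=3/5, sR=30/53; mL=-84/265, mR=459/530; mL+mR=291/530 → advance +1; mR−mL=627/530 → turn +1·90°
n=3: pose=(-6,-1,E); sL=120/121, sR=120/169; mL=-13020/20449, mR=24660/20449; mL+mR=11640/20449 → advance +1; mR−mL=37680/20449 → turn +1·90°
n=4: pose=(-5,-1,N); sL=4/3, sR=60/41; mL=-74/123, mR=262/123; mL+mR=188/123 → advance +1; mR−mL=112/41 → turn +1·90°
n=5: pose=(-5,0,W); sL=120/169, sR=24/25; mL=-972/4225, mR=5556/4225; mL+mR=4584/4225 → advance +1; mR−mL=6528/4225 → turn +1·90°
n=6: pose=(-6,0,S); sL=3/5, sR=30/53; mL=-84/265, mR=459/530; mL+mR=291/530 → advance +1; mR−mL=627/530 → turn +1·90°
n=7: pose=(-6,-1,E); sL=120/121, sR=120/169; mL=-13020/20449, mR=24660/20449; mL+mR=11640/20449 → advance +1; mR−mL=37680/20449 → turn +1·90°

0 4/3 60/41 -74/123 262/123 -5 -1 N
1 120/169 24/25 -972/4225 5556/4225 -5 0 W
2 3/5 30/53 -84/265 459/530 -6 0 S
3 120/121 120/169 -13020/20449 24660/20449 -6 -1 E
4 4/3 60/41 -74/123 262/123 -5 -1 N
5 120/169 24/25 -972/4225 5556/4225 -5 0 W
6 3/5 30/53 -84/265 459/530 -6 0 S
7 120/121 120/169 -13020/20449 24660/20449 -6 -1 E
final -5 -1 N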